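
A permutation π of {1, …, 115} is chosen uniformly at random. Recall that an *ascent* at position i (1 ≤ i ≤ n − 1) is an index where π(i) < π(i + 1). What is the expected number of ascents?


Write X = Σ X_I over i = 1, …, 114, with X_I the indicator of one ascent.
There are 114 indicators.
For each fixed i, the pair (π(i), π(i+1)) is a uniformly random ordered pair of distinct values from {1, …, 115}; by symmetry P[π(i) < π(i+1)] = 1/2.
By linearity: E[X] = 114 · (1/2) = (115 − 1) · (1/2) = 57 ≈ 57.00000.

E[X] = 57 = 57.00000.


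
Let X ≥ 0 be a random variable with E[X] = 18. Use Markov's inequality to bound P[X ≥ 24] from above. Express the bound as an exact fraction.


μ = E[X] = 18, a = 24.
Markov: P[X ≥ 24] ≤ μ/a = (18)/24 = 3/4.
Numerically: ≈ 0.75000.
(Since a = 24 > μ = 18.00000, the bound 3/4 is < 1 and informative.)

P[X ≥ 24] ≤ 3/4 ≈ 0.75000.


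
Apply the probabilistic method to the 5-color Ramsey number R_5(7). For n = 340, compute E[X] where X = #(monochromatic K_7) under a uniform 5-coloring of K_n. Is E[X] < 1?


E[X] = C(340, 7) · 5^{1 − 21} = 97932136940560 · 5^{−20} = 97932136940560/95367431640625.
As a reduced fraction: E[X] = 19586427388112/19073486328125 ≈ 1.02689.
Is E[X] < 1? NO.
Since E[X] ≥ 1, the first-moment bound is inconclusive at n = 340; it does NOT by itself certify R_5(7) > 340.

E[X] = 19586427388112/19073486328125 ≈ 1.02689; E[X] ≥ 1; first-moment method inconclusive here.


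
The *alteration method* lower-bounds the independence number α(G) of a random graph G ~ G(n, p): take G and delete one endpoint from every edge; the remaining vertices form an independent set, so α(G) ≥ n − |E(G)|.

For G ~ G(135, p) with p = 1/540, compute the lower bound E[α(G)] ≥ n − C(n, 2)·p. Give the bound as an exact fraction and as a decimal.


E[|E(G)|] = C(135, 2)·p = 9045 · (1/540) = 67/4.
E[α(G)] ≥ n − E[|E(G)|] = 135 − 67/4 = 473/4.
Numerically: ≈ 118.2500.
(This is only a lower bound; the true E[α(G)] may be larger.)

E[α(G)] ≥ 473/4 ≈ 118.2500.


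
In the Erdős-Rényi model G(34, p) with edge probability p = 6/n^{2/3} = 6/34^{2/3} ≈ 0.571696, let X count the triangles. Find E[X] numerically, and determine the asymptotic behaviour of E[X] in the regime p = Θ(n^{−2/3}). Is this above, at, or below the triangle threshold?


Number of potential triangles: C(34, 3) = 5984.
Each occurs with probability p³ ≈ (0.571696)³ ≈ 1.86851211e-01.
By linearity: E[X] = C(34, 3)·p³ ≈ 5984 · 1.86851211e-01 ≈ 1118.117647.
Since α = 2/3 < 1, p = c/n^{2/3} ≫ 1/n is above the triangle threshold p ~ 1/n. Asymptotically E[X] ~ (c³/6)·n^{3(1−α)} = (6³/6)·n^{1} → ∞; triangles are abundant w.h.p.

E[X] ≈ 1118.117647; in regime p = Θ(1/n^{2/3}) E[X] diverges (above the triangle threshold p ~ 1/n).


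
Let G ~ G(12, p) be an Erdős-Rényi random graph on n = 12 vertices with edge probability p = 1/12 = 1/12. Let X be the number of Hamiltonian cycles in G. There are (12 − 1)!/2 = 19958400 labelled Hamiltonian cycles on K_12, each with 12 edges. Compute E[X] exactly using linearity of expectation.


K_12 has (12 − 1)!/2 = 19958400 labelled Hamiltonian cycles.
For each such Hamiltonian cycle H, let X_H = 1 if all 12 edges of H are present in G. Then P[X_H = 1] = p^{12} = (1/12)^{12} = 1/8916100448256.
Summing the indicators: E[X] = Σ_H E[X_H] = 19958400 · p^{12} = 19958400 · 1/8916100448256 = 1925/859963392.
Numerically: E[X] ≈ 2.238e-06.

E[X] = 19958400 · (1/12)^{12} = 1925/859963392 ≈ 2.238e-06.


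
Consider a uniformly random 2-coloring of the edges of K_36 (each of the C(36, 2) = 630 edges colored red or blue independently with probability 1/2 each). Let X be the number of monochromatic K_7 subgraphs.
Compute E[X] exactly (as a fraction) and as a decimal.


Let X = Σ_S X_S over the C(36, 7) = 8347680 subsets S of size 7, where X_S = 1 if the K_7 on S is monochromatic.
For a fixed S, the K_7 on S has C(7, 2) = 21 edges. P[all 21 edges red] = (1/2)^21, and likewise for blue, so P[monochromatic] = 2·(1/2)^21 = 2^{1 − 21} = 1/1048576.
Summing: E[X] = C(36, 7) · 2^{1 − 21} = 8347680 · 1/1048576 = 260865/32768.
Numerically: E[X] ≈ 7.961.

E[X] = C(36,7)·2^(1−C(7,2)) = 260865/32768 ≈ 7.961.


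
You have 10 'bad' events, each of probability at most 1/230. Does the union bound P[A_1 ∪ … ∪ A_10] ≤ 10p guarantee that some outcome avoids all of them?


Union bound: P[∪_{i=1}^{10} A_i] ≤ Σ_i P[A_i] ≤ 10·p = 10·(1/230) = 1/23.
Numerically: 1/23 ≈ 0.0435.
Is 1/23 < 1? YES.
Since P[∪ A_i] ≤ 1/23 < 1, the complement has P[∩ A_i^c] ≥ 1 − 1/23 = 22/23 > 0, so some outcome avoids every A_i.

10·p = 1/23 ≈ 0.0435; existence CERTIFIED by the union bound.


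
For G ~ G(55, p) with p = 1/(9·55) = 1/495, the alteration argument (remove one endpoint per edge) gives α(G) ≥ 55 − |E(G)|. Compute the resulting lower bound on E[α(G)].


E[|E(G)|] = C(55, 2)·p = 1485 · (1/495) = 3.
E[α(G)] ≥ n − E[|E(G)|] = 55 − 3 = 52.
Numerically: ≈ 52.0000.
(This is only a lower bound; the true E[α(G)] may be larger.)

E[α(G)] ≥ 52 ≈ 52.0000.


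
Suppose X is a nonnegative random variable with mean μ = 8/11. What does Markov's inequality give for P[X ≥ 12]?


μ = E[X] = 8/11, a = 12.
Markov: P[X ≥ 12] ≤ μ/a = (8/11)/12 = 2/33.
Numerically: ≈ 0.0606.
(Since a = 12 > μ = 0.7273, the bound 2/33 is < 1 and informative.)

P[X ≥ 12] ≤ 2/33 ≈ 0.0606.


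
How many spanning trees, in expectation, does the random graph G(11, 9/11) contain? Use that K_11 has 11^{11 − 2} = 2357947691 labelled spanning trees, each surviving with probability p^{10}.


K_11 has 11^{11 − 2} = 2357947691 labelled spanning trees.
For each such spanning tree H, let X_H = 1 if all 10 edges of H are present in G. Then P[X_H = 1] = p^{10} = (9/11)^{10} = 3486784401/25937424601.
Summing the indicators: E[X] = Σ_H E[X_H] = 2357947691 · p^{10} = 2357947691 · 3486784401/25937424601 = 3486784401/11.
Numerically: E[X] ≈ 3.1698e+08.

E[X] = 2357947691 · (9/11)^{10} = 3486784401/11 ≈ 3.1698e+08.


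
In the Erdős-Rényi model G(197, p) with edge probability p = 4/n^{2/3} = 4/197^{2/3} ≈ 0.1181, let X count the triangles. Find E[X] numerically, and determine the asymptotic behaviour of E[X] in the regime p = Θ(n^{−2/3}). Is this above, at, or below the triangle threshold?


Number of potential triangles: C(197, 3) = 1254890.
Each occurs with probability p³ ≈ (0.1181)³ ≈ 1.649102e-03.
By linearity: E[X] = C(197, 3)·p³ ≈ 1254890 · 1.649102e-03 ≈ 2069.4416.
Since α = 2/3 < 1, p = c/n^{2/3} ≫ 1/n is above the triangle threshold p ~ 1/n. Asymptotically E[X] ~ (c³/6)·n^{3(1−α)} = (4³/6)·n^{1} → ∞; triangles are abundant w.h.p.

E[X] ≈ 2069.4416; in regime p = Θ(1/n^{2/3}) E[X] diverges (above the triangle threshold p ~ 1/n).


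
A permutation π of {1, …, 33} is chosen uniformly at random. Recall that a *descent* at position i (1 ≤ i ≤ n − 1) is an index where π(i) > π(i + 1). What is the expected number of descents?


Write X = Σ X_I over i = 1, …, 32, with X_I the indicator of one descent.
There are 32 indicators.
For each fixed i, the pair (π(i), π(i+1)) is a uniformly random ordered pair of distinct values from {1, …, 33}; by symmetry P[π(i) > π(i+1)] = 1/2.
By linearity: E[X] = 32 · (1/2) = (33 − 1) · (1/2) = 16 ≈ 16.000.

E[X] = 16 = 16.000.


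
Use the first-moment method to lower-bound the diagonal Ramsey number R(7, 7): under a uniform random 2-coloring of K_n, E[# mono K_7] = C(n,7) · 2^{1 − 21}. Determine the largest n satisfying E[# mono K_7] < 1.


We need C(n, 7) · 2^{1 − 21} < 1, i.e. C(n, 7) < 2^{21 − 1} = 1048576.
Check values of n near the boundary:
  n = 21: C(21, 7) = 116280; 116280 < 1048576? YES
  n = 22: C(22, 7) = 170544; 170544 < 1048576? YES
  n = 23: C(23, 7) = 245157; 245157 < 1048576? YES
  n = 24: C(24, 7) = 346104; 346104 < 1048576? YES
  n = 25: C(25, 7) = 480700; 480700 < 1048576? YES
  n = 26: C(26, 7) = 657800; 657800 < 1048576? YES
  n = 27: C(27, 7) = 888030; 888030 < 1048576? YES
  n = 28: C(28, 7) = 1184040; 1184040 < 1048576? NO
The largest n with C(n, 7) < 1048576 is n = 27 (where E[X] = 444015/524288 ≈ 0.8468914). Hence R(7, 7) > 27, i.e. R(7, 7) ≥ 28.

Largest n = 27; hence R(7, 7) > 27.


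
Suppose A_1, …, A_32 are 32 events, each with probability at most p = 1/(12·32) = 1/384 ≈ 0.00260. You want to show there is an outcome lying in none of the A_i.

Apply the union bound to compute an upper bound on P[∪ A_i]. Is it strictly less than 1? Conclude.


Union bound: P[∪_{i=1}^{32} A_i] ≤ Σ_i P[A_i] ≤ 32·p = 32·(1/384) = 1/12.
Numerically: 1/12 ≈ 0.08333.
Is 1/12 < 1? YES.
Since P[∪ A_i] ≤ 1/12 < 1, the complement has P[∩ A_i^c] ≥ 1 − 1/12 = 11/12 > 0, so some outcome avoids every A_i.

32·p = 1/12 ≈ 0.08333; existence CERTIFIED by the union bound.


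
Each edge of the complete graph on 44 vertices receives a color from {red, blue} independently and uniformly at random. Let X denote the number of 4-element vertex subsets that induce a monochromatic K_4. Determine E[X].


Let X = Σ_S X_S over the C(44, 4) = 135751 subsets S of size 4, where X_S = 1 if the K_4 on S is monochromatic.
For a fixed S, the K_4 on S has C(4, 2) = 6 edges. P[all 6 edges red] = (1/2)^6, and likewise for blue, so P[monochromatic] = 2·(1/2)^6 = 2^{1 − 6} = 1/32.
By linearity: E[X] = C(44, 4) · 2^{1 − 6} = 135751 · 1/32 = 135751/32.
Numerically: E[X] ≈ 4242.218750.

E[X] = C(44,4)·2^(1−C(4,2)) = 135751/32 ≈ 4242.218750.


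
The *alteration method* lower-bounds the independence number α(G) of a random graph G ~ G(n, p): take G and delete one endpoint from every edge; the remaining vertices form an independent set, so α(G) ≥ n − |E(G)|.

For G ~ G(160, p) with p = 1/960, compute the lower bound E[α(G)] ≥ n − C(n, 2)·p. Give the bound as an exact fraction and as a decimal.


E[|E(G)|] = C(160, 2)·p = 12720 · (1/960) = 53/4.
E[α(G)] ≥ n − E[|E(G)|] = 160 − 53/4 = 587/4.
Numerically: ≈ 146.750000.
(This is only a lower bound; the true E[α(G)] may be larger.)

E[α(G)] ≥ 587/4 ≈ 146.750000.


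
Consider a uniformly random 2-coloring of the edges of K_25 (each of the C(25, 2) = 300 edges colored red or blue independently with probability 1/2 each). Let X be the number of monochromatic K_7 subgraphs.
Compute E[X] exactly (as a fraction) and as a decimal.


Let X = Σ_S X_S over the C(25, 7) = 480700 subsets S of size 7, where X_S = 1 if the K_7 on S is monochromatic.
For a fixed S, the K_7 on S has C(7, 2) = 21 edges. P[all 21 edges red] = (1/2)^21, and likewise for blue, so P[monochromatic] = 2·(1/2)^21 = 2^{1 − 21} = 1/1048576.
By linearity: E[X] = C(25, 7) · 2^{1 − 21} = 480700 · 1/1048576 = 120175/262144.
Numerically: E[X] ≈ 0.45843.

E[X] = C(25,7)·2^(1−C(7,2)) = 120175/262144 ≈ 0.45843.


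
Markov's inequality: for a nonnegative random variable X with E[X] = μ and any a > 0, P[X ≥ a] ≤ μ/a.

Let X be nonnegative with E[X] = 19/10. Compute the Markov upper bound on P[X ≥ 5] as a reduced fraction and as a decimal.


μ = E[X] = 19/10, a = 5.
Markov: P[X ≥ 5] ≤ μ/a = (19/10)/5 = 19/50.
Numerically: ≈ 0.3800.
(Since a = 5 > μ = 1.9000, the bound 19/50 is < 1 and informative.)

P[X ≥ 5] ≤ 19/50 ≈ 0.3800.


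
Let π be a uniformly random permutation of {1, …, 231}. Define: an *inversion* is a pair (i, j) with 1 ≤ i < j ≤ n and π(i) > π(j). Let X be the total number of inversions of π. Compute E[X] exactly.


Write X = Σ X_I over the C(231, 2) = 26565 pairs i < j, with X_I the indicator of one inversion.
There are 26565 indicators.
For each fixed pair i < j, the values π(i) and π(j) are two distinct elements of {1, …, 231} in uniformly random order; by symmetry P[π(i) > π(j)] = 1/2.
By linearity: E[X] = 26565 · (1/2) = C(231, 2) · (1/2) = 26565/2 = 26565/2 ≈ 13282.500000.

E[X] = 26565/2 = 13282.500000.


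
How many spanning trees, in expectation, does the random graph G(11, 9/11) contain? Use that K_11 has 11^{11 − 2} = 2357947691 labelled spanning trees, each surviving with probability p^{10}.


K_11 has 11^{11 − 2} = 2357947691 labelled spanning trees.
For each such spanning tree H, let X_H = 1 if all 10 edges of H are present in G. Then P[X_H = 1] = p^{10} = (9/11)^{10} = 3486784401/25937424601.
By linearity: E[X] = Σ_H E[X_H] = 2357947691 · p^{10} = 2357947691 · 3486784401/25937424601 = 3486784401/11.
Numerically: E[X] ≈ 3.1698e+08.

E[X] = 2357947691 · (9/11)^{10} = 3486784401/11 ≈ 3.1698e+08.


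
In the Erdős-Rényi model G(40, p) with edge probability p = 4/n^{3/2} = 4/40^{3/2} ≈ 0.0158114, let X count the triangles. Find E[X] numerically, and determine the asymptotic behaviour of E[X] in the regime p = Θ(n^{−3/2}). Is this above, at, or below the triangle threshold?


Number of potential triangles: C(40, 3) = 9880.
Each occurs with probability p³ ≈ (0.0158114)³ ≈ 3.95284708e-06.
By linearity: E[X] = C(40, 3)·p³ ≈ 9880 · 3.95284708e-06 ≈ 0.039054.
Since α = 3/2 > 1, p = c/n^{3/2} = o(1/n) is below the triangle threshold p ~ 1/n. Asymptotically E[X] ~ (c³/6)·n^{3(1−α)} = (4³/6)·n^{-1.5} → 0, so by Markov's inequality G has no triangles w.h.p.

E[X] ≈ 0.039054; in regime p = Θ(1/n^{3/2}) E[X] tends to 0 (below the triangle threshold p ~ 1/n).


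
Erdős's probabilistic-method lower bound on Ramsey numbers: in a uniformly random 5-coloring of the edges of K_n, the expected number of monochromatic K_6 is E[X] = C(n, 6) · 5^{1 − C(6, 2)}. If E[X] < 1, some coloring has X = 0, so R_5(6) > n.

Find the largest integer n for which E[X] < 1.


We need C(n, 6) · 5^{1 − 15} < 1, i.e. C(n, 6) < 5^{15 − 1} = 6103515625.
Check values of n near the boundary:
  n = 128: C(128, 6) = 5423611200; 5423611200 < 6103515625? YES
  n = 129: C(129, 6) = 5688177600; 5688177600 < 6103515625? YES
  n = 130: C(130, 6) = 5963412000; 5963412000 < 6103515625? YES
  n = 131: C(131, 6) = 6249655776; 6249655776 < 6103515625? NO
  n = 132: C(132, 6) = 6547258432; 6547258432 < 6103515625? NO
  n = 133: C(133, 6) = 6856577728; 6856577728 < 6103515625? NO
The largest n with C(n, 6) < 6103515625 is n = 130 (where E[X] = 47707296/48828125 ≈ 0.97705). Hence R_5(6) > 130, i.e. R_5(6) ≥ 131.

Largest n = 130; hence R_5(6) > 130.


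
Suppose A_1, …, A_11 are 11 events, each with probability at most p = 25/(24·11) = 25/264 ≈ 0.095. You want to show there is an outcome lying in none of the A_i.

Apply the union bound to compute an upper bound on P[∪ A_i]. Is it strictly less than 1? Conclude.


Union bound: P[∪_{i=1}^{11} A_i] ≤ Σ_i P[A_i] ≤ 11·p = 11·(25/264) = 25/24.
Numerically: 25/24 ≈ 1.042.
Is 25/24 < 1? NO.
Since the bound 25/24 is ≥ 1, the union bound is uninformative here; it does NOT by itself certify existence.

11·p = 25/24 ≈ 1.042; existence NOT certified by the union bound.


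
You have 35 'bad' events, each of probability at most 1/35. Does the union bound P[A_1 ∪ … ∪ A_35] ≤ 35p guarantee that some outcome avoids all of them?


Union bound: P[∪_{i=1}^{35} A_i] ≤ Σ_i P[A_i] ≤ 35·p = 35·(1/35) = 1.
Numerically: 1 ≈ 1.0000000.
Is 1 < 1? NO.
Since the bound 1 is ≥ 1, the union bound is uninformative here; it does NOT by itself certify existence.

35·p = 1 ≈ 1.0000000; existence NOT certified by the union bound.


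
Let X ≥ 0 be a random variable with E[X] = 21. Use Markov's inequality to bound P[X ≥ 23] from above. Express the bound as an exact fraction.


μ = E[X] = 21, a = 23.
Markov: P[X ≥ 23] ≤ μ/a = (21)/23 = 21/23.
Numerically: ≈ 0.91304.
(Since a = 23 > μ = 21.00000, the bound 21/23 is < 1 and informative.)

P[X ≥ 23] ≤ 21/23 ≈ 0.91304.


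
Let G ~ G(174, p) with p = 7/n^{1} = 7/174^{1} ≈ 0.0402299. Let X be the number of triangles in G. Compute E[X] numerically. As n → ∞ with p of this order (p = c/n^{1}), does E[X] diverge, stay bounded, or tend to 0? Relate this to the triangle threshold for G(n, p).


Number of potential triangles: C(174, 3) = 862924.
Each occurs with probability p³ ≈ (0.0402299)³ ≈ 6.51098021e-05.
By linearity: E[X] = C(174, 3)·p³ ≈ 862924 · 6.51098021e-05 ≈ 56.184811.
Here α = 1, so p = 7/n is exactly at the triangle threshold p ~ 1/n. Asymptotically E[X] → c³/6 = 7³/6 = 343/6 ≈ 57.166667, a bounded constant. In this regime the triangle count is asymptotically Poisson(c³/6).

E[X] ≈ 56.184811; in regime p = Θ(1/n^{1}) E[X] stays bounded (at the triangle threshold p ~ 1/n).


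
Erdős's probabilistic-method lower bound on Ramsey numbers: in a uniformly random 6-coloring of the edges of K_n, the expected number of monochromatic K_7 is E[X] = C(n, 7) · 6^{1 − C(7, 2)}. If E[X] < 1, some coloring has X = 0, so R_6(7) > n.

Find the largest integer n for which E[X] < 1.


We need C(n, 7) · 6^{1 − 21} < 1, i.e. C(n, 7) < 6^{21 − 1} = 3656158440062976.
Check values of n near the boundary:
  n = 563: C(563, 7) = 3426622515769596; 3426622515769596 < 3656158440062976? YES
  n = 564: C(564, 7) = 3469685994423792; 3469685994423792 < 3656158440062976? YES
  n = 565: C(565, 7) = 3513212521235560; 3513212521235560 < 3656158440062976? YES
  n = 566: C(566, 7) = 3557206237959440; 3557206237959440 < 3656158440062976? YES
  n = 567: C(567, 7) = 3601671315933933; 3601671315933933 < 3656158440062976? YES
  n = 568: C(568, 7) = 3646611956239704; 3646611956239704 < 3656158440062976? YES
  n = 569: C(569, 7) = 3692032389858348; 3692032389858348 < 3656158440062976? NO
  n = 570: C(570, 7) = 3737936877831720; 3737936877831720 < 3656158440062976? NO
  n = 571: C(571, 7) = 3784329711421830; 3784329711421830 < 3656158440062976? NO
The largest n with C(n, 7) < 3656158440062976 is n = 568 (where E[X] = 16882462760369/16926659444736 ≈ 0.9973889). Hence R_6(7) > 568, i.e. R_6(7) ≥ 569.

Largest n = 568; hence R_6(7) > 568.


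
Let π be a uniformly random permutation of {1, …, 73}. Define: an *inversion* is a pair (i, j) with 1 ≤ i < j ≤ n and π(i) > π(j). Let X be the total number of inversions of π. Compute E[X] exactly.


Write X = Σ X_I over the C(73, 2) = 2628 pairs i < j, with X_I the indicator of one inversion.
There are 2628 indicators.
For each fixed pair i < j, the values π(i) and π(j) are two distinct elements of {1, …, 73} in uniformly random order; by symmetry P[π(i) > π(j)] = 1/2.
By linearity: E[X] = 2628 · (1/2) = C(73, 2) · (1/2) = 2628/2 = 1314 ≈ 1314.000.

E[X] = 1314 = 1314.000.


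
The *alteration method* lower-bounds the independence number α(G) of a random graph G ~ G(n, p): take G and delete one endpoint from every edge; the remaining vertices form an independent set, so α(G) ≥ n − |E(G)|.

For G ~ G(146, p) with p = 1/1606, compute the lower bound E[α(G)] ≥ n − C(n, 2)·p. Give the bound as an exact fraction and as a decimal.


E[|E(G)|] = C(146, 2)·p = 10585 · (1/1606) = 145/22.
E[α(G)] ≥ n − E[|E(G)|] = 146 − 145/22 = 3067/22.
Numerically: ≈ 139.409.
(This is only a lower bound; the true E[α(G)] may be larger.)

E[α(G)] ≥ 3067/22 ≈ 139.409.


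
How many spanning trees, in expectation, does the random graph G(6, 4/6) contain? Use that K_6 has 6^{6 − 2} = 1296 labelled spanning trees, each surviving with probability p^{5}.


K_6 has 6^{6 − 2} = 1296 labelled spanning trees.
For each such spanning tree H, let X_H = 1 if all 5 edges of H are present in G. Then P[X_H = 1] = p^{5} = (2/3)^{5} = 32/243.
Summing the indicators: E[X] = Σ_H E[X_H] = 1296 · p^{5} = 1296 · 32/243 = 512/3.
Numerically: E[X] ≈ 171.

E[X] = 1296 · (2/3)^{5} = 512/3 ≈ 171.


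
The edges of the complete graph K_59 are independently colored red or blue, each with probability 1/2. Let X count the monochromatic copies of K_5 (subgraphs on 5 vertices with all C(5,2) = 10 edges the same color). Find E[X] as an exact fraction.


Let X = Σ_S X_S over the C(59, 5) = 5006386 subsets S of size 5, where X_S = 1 if the K_5 on S is monochromatic.
For a fixed S, the K_5 on S has C(5, 2) = 10 edges. P[all 10 edges red] = (1/2)^10, and likewise for blue, so P[monochromatic] = 2·(1/2)^10 = 2^{1 − 10} = 1/512.
By linearity: E[X] = C(59, 5) · 2^{1 − 10} = 5006386 · 1/512 = 2503193/256.
Numerically: E[X] ≈ 9778.0977.

E[X] = C(59,5)·2^(1−C(5,2)) = 2503193/256 ≈ 9778.0977.


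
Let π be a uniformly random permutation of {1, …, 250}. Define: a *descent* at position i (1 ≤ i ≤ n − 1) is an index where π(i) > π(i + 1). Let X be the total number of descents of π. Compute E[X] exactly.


Write X = Σ X_I over i = 1, …, 249, with X_I the indicator of one descent.
There are 249 indicators.
For each fixed i, the pair (π(i), π(i+1)) is a uniformly random ordered pair of distinct values from {1, …, 250}; by symmetry P[π(i) > π(i+1)] = 1/2.
By linearity: E[X] = 249 · (1/2) = (250 − 1) · (1/2) = 249/2 ≈ 124.500000.

E[X] = 249/2 = 124.500000.


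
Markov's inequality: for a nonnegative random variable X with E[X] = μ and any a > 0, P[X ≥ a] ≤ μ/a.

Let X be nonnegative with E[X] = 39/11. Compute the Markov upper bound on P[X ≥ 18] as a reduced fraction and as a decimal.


μ = E[X] = 39/11, a = 18.
Markov: P[X ≥ 18] ≤ μ/a = (39/11)/18 = 13/66.
Numerically: ≈ 0.19697.
(Since a = 18 > μ = 3.54545, the bound 13/66 is < 1 and informative.)

P[X ≥ 18] ≤ 13/66 ≈ 0.19697.


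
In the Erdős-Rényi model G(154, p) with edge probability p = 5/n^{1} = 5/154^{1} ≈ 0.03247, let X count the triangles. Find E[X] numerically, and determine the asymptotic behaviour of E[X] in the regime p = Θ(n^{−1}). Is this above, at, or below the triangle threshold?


Number of potential triangles: C(154, 3) = 596904.
Each occurs with probability p³ ≈ (0.03247)³ ≈ 3.422535e-05.
By linearity: E[X] = C(154, 3)·p³ ≈ 596904 · 3.422535e-05 ≈ 20.4292.
Here α = 1, so p = 5/n is exactly at the triangle threshold p ~ 1/n. Asymptotically E[X] → c³/6 = 5³/6 = 125/6 ≈ 20.8333, a bounded constant. In this regime the triangle count is asymptotically Poisson(c³/6).

E[X] ≈ 20.4292; in regime p = Θ(1/n^{1}) E[X] stays bounded (at the triangle threshold p ~ 1/n).


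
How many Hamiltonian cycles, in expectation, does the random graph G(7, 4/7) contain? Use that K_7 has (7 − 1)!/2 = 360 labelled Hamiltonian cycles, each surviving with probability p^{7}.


K_7 has (7 − 1)!/2 = 360 labelled Hamiltonian cycles.
For each such Hamiltonian cycle H, let X_H = 1 if all 7 edges of H are present in G. Then P[X_H = 1] = p^{7} = (4/7)^{7} = 16384/823543.
By linearity: E[X] = Σ_H E[X_H] = 360 · p^{7} = 360 · 16384/823543 = 5898240/823543.
Numerically: E[X] ≈ 7.16.

E[X] = 360 · (4/7)^{7} = 5898240/823543 ≈ 7.16.


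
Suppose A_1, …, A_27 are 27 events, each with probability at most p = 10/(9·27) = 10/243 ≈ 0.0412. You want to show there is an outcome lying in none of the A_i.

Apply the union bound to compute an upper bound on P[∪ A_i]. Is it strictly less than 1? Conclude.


Union bound: P[∪_{i=1}^{27} A_i] ≤ Σ_i P[A_i] ≤ 27·p = 27·(10/243) = 10/9.
Numerically: 10/9 ≈ 1.1111.
Is 10/9 < 1? NO.
Since the bound 10/9 is ≥ 1, the union bound is uninformative here; it does NOT by itself certify existence.

27·p = 10/9 ≈ 1.1111; existence NOT certified by the union bound.


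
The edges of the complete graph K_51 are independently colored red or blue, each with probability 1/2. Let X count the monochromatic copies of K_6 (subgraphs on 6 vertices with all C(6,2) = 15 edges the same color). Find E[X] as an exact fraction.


Let X = Σ_S X_S over the C(51, 6) = 18009460 subsets S of size 6, where X_S = 1 if the K_6 on S is monochromatic.
For a fixed S, the K_6 on S has C(6, 2) = 15 edges. P[all 15 edges red] = (1/2)^15, and likewise for blue, so P[monochromatic] = 2·(1/2)^15 = 2^{1 − 15} = 1/16384.
By linearity: E[X] = C(51, 6) · 2^{1 − 15} = 18009460 · 1/16384 = 4502365/4096.
Numerically: E[X] ≈ 1099.21021.

E[X] = C(51,6)·2^(1−C(6,2)) = 4502365/4096 ≈ 1099.21021.


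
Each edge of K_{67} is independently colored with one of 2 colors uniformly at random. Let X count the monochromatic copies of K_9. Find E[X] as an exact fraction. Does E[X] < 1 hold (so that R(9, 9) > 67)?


E[X] = C(67, 9) · 2^{1 − 36} = 42757703560 · 2^{−35} = 42757703560/34359738368.
As a reduced fraction: E[X] = 5344712945/4294967296 ≈ 1.244413.
Is E[X] < 1? NO.
Since E[X] ≥ 1, the first-moment bound is inconclusive at n = 67; it does NOT by itself certify R(9, 9) > 67.

E[X] = 5344712945/4294967296 ≈ 1.244413; E[X] ≥ 1; first-moment method inconclusive here.


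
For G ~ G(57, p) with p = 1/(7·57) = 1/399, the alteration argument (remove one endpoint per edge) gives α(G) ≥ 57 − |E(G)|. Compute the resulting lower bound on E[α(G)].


E[|E(G)|] = C(57, 2)·p = 1596 · (1/399) = 4.
E[α(G)] ≥ n − E[|E(G)|] = 57 − 4 = 53.
Numerically: ≈ 53.00000.
(This is only a lower bound; the true E[α(G)] may be larger.)

E[α(G)] ≥ 53 ≈ 53.00000.


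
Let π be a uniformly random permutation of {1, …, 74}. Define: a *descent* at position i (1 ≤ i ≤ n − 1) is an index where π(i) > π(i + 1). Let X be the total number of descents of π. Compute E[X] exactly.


Write X = Σ X_I over i = 1, …, 73, with X_I the indicator of one descent.
There are 73 indicators.
For each fixed i, the pair (π(i), π(i+1)) is a uniformly random ordered pair of distinct values from {1, …, 74}; by symmetry P[π(i) > π(i+1)] = 1/2.
By linearity: E[X] = 73 · (1/2) = (74 − 1) · (1/2) = 73/2 ≈ 36.500000.

E[X] = 73/2 = 36.500000.


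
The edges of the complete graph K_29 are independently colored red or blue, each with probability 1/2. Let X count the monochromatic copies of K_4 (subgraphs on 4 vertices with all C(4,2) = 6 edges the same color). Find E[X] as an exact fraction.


Let X = Σ_S X_S over the C(29, 4) = 23751 subsets S of size 4, where X_S = 1 if the K_4 on S is monochromatic.
For a fixed S, the K_4 on S has C(4, 2) = 6 edges. P[all 6 edges red] = (1/2)^6, and likewise for blue, so P[monochromatic] = 2·(1/2)^6 = 2^{1 − 6} = 1/32.
Summing: E[X] = C(29, 4) · 2^{1 − 6} = 23751 · 1/32 = 23751/32.
Numerically: E[X] ≈ 742.21875.

E[X] = C(29,4)·2^(1−C(4,2)) = 23751/32 ≈ 742.21875.


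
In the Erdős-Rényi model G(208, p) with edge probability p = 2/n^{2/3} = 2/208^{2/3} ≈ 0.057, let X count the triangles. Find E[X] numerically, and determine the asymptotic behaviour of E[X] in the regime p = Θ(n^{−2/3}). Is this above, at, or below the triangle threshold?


Number of potential triangles: C(208, 3) = 1478256.
Each occurs with probability p³ ≈ (0.057)³ ≈ 1.84911e-04.
By linearity: E[X] = C(208, 3)·p³ ≈ 1478256 · 1.84911e-04 ≈ 273.346.
Since α = 2/3 < 1, p = c/n^{2/3} ≫ 1/n is above the triangle threshold p ~ 1/n. Asymptotically E[X] ~ (c³/6)·n^{3(1−α)} = (2³/6)·n^{1} → ∞; triangles are abundant w.h.p.

E[X] ≈ 273.346; in regime p = Θ(1/n^{2/3}) E[X] diverges (above the triangle threshold p ~ 1/n).


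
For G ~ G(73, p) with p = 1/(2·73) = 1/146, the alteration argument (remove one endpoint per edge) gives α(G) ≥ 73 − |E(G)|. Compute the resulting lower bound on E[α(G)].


E[|E(G)|] = C(73, 2)·p = 2628 · (1/146) = 18.
E[α(G)] ≥ n − E[|E(G)|] = 73 − 18 = 55.
Numerically: ≈ 55.000000.
(This is only a lower bound; the true E[α(G)] may be larger.)

E[α(G)] ≥ 55 ≈ 55.000000.


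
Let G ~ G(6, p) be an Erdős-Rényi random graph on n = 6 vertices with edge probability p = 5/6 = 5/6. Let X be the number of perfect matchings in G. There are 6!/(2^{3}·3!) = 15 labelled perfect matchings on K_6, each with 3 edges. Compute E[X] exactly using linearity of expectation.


K_6 has 6!/(2^{3}·3!) = 15 labelled perfect matchings.
For each such perfect matching H, let X_H = 1 if all 3 edges of H are present in G. Then P[X_H = 1] = p^{3} = (5/6)^{3} = 125/216.
By linearity: E[X] = Σ_H E[X_H] = 15 · p^{3} = 15 · 125/216 = 625/72.
Numerically: E[X] ≈ 8.681.

E[X] = 15 · (5/6)^{3} = 625/72 ≈ 8.681.


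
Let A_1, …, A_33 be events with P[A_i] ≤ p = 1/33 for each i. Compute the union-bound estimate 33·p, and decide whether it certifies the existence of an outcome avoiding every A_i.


Union bound: P[∪_{i=1}^{33} A_i] ≤ Σ_i P[A_i] ≤ 33·p = 33·(1/33) = 1.
Numerically: 1 ≈ 1.0000.
Is 1 < 1? NO.
Since the bound 1 is ≥ 1, the union bound is uninformative here; it does NOT by itself certify existence.

33·p = 1 ≈ 1.0000; existence NOT certified by the union bound.


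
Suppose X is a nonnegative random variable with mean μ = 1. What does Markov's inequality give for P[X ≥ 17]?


μ = E[X] = 1, a = 17.
Markov: P[X ≥ 17] ≤ μ/a = (1)/17 = 1/17.
Numerically: ≈ 0.0588.
(Since a = 17 > μ = 1.0000, the bound 1/17 is < 1 and informative.)

P[X ≥ 17] ≤ 1/17 ≈ 0.0588.


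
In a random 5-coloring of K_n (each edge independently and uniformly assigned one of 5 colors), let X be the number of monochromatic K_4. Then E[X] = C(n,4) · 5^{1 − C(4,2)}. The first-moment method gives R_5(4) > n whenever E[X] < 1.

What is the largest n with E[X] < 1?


We need C(n, 4) · 5^{1 − 6} < 1, i.e. C(n, 4) < 5^{6 − 1} = 3125.
Check values of n near the boundary:
  n = 12: C(12, 4) = 495; 495 < 3125? YES
  n = 13: C(13, 4) = 715; 715 < 3125? YES
  n = 14: C(14, 4) = 1001; 1001 < 3125? YES
  n = 15: C(15, 4) = 1365; 1365 < 3125? YES
  n = 16: C(16, 4) = 1820; 1820 < 3125? YES
  n = 17: C(17, 4) = 2380; 2380 < 3125? YES
  n = 18: C(18, 4) = 3060; 3060 < 3125? YES
  n = 19: C(19, 4) = 3876; 3876 < 3125? NO
  n = 20: C(20, 4) = 4845; 4845 < 3125? NO
The largest n with C(n, 4) < 3125 is n = 18 (where E[X] = 612/625 ≈ 0.9792000). Hence R_5(4) > 18, i.e. R_5(4) ≥ 19.

Largest n = 18; hence R_5(4) > 18.


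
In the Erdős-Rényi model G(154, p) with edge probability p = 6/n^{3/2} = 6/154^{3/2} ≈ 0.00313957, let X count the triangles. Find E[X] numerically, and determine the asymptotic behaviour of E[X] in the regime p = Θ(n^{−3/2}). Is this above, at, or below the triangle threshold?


Number of potential triangles: C(154, 3) = 596904.
Each occurs with probability p³ ≈ (0.00313957)³ ≈ 3.09464266e-08.
By linearity: E[X] = C(154, 3)·p³ ≈ 596904 · 3.09464266e-08 ≈ 0.018472.
Since α = 3/2 > 1, p = c/n^{3/2} = o(1/n) is below the triangle threshold p ~ 1/n. Asymptotically E[X] ~ (c³/6)·n^{3(1−α)} = (6³/6)·n^{-1.5} → 0, so by Markov's inequality G has no triangles w.h.p.

E[X] ≈ 0.018472; in regime p = Θ(1/n^{3/2}) E[X] tends to 0 (below the triangle threshold p ~ 1/n).


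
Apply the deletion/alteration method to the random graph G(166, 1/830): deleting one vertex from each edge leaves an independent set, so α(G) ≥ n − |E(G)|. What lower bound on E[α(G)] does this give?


E[|E(G)|] = C(166, 2)·p = 13695 · (1/830) = 33/2.
E[α(G)] ≥ n − E[|E(G)|] = 166 − 33/2 = 299/2.
Numerically: ≈ 149.500.
(This is only a lower bound; the true E[α(G)] may be larger.)

E[α(G)] ≥ 299/2 ≈ 149.500.


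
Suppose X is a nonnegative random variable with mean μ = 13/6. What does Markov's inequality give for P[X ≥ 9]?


μ = E[X] = 13/6, a = 9.
Markov: P[X ≥ 9] ≤ μ/a = (13/6)/9 = 13/54.
Numerically: ≈ 0.2407.
(Since a = 9 > μ = 2.1667, the bound 13/54 is < 1 and informative.)

P[X ≥ 9] ≤ 13/54 ≈ 0.2407.


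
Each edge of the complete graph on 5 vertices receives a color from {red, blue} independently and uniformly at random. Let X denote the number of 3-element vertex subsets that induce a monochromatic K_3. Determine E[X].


Let X = Σ_S X_S over the C(5, 3) = 10 subsets S of size 3, where X_S = 1 if the K_3 on S is monochromatic.
For a fixed S, the K_3 on S has C(3, 2) = 3 edges. P[all 3 edges red] = (1/2)^3, and likewise for blue, so P[monochromatic] = 2·(1/2)^3 = 2^{1 − 3} = 1/4.
By linearity: E[X] = C(5, 3) · 2^{1 − 3} = 10 · 1/4 = 5/2.
Numerically: E[X] ≈ 2.5000.

E[X] = C(5,3)·2^(1−C(3,2)) = 5/2 ≈ 2.5000.


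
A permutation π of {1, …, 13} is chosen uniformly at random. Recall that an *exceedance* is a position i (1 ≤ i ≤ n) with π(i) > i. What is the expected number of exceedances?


Write X = Σ_{i=1}^{13} X_i, where X_i = 1_{π(i) > i}.
For each fixed i, π(i) is uniform over {1, …, 13} (marginal of a uniform permutation), so P[π(i) > i] = (n − i)/n. Summing: Σ_{i=1}^{13} (n − i)/n = (0 + 1 + … + 12)/13 = 13(13 − 1)/(2·13) = (13 − 1)/2.
Hence E[X] = Σ_{i=1}^{13} (13 − i)/13 = 6 ≈ 6.000.

E[X] = 6 = 6.000.


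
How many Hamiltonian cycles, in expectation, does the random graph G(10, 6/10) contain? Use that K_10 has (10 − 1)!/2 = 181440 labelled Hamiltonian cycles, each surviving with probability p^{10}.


K_10 has (10 − 1)!/2 = 181440 labelled Hamiltonian cycles.
For each such Hamiltonian cycle H, let X_H = 1 if all 10 edges of H are present in G. Then P[X_H = 1] = p^{10} = (3/5)^{10} = 59049/9765625.
By linearity of expectation: E[X] = Σ_H E[X_H] = 181440 · p^{10} = 181440 · 59049/9765625 = 2142770112/1953125.
Numerically: E[X] ≈ 1097.1.

E[X] = 181440 · (3/5)^{10} = 2142770112/1953125 ≈ 1097.1.


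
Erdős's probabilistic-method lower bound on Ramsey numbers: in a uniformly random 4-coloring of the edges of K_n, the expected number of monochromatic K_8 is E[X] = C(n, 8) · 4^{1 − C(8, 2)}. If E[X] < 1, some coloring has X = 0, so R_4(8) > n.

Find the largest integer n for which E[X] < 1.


We need C(n, 8) · 4^{1 − 28} < 1, i.e. C(n, 8) < 4^{28 − 1} = 18014398509481984.
Check values of n near the boundary:
  n = 405: C(405, 8) = 16745853821188050; 16745853821188050 < 18014398509481984? YES
  n = 406: C(406, 8) = 17082453897995850; 17082453897995850 < 18014398509481984? YES
  n = 407: C(407, 8) = 17424959239309050; 17424959239309050 < 18014398509481984? YES
  n = 408: C(408, 8) = 17773458424095231; 17773458424095231 < 18014398509481984? YES
  n = 409: C(409, 8) = 18128041135797879; 18128041135797879 < 18014398509481984? NO
  n = 410: C(410, 8) = 18488798173326195; 18488798173326195 < 18014398509481984? NO
  n = 411: C(411, 8) = 18855821462126715; 18855821462126715 < 18014398509481984? NO
The largest n with C(n, 8) < 18014398509481984 is n = 408 (where E[X] = 17773458424095231/18014398509481984 ≈ 0.987). Hence R_4(8) > 408, i.e. R_4(8) ≥ 409.

Largest n = 408; hence R_4(8) > 408.


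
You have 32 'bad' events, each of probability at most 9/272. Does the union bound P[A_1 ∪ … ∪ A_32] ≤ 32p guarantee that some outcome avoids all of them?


Union bound: P[∪_{i=1}^{32} A_i] ≤ Σ_i P[A_i] ≤ 32·p = 32·(9/272) = 18/17.
Numerically: 18/17 ≈ 1.059.
Is 18/17 < 1? NO.
Since the bound 18/17 is ≥ 1, the union bound is uninformative here; it does NOT by itself certify existence.

32·p = 18/17 ≈ 1.059; existence NOT certified by the union bound.


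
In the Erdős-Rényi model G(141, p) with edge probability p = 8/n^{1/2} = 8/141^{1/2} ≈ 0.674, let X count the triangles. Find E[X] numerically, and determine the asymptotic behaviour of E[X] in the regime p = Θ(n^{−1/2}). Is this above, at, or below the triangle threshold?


Number of potential triangles: C(141, 3) = 457310.
Each occurs with probability p³ ≈ (0.674)³ ≈ 3.05803e-01.
By linearity: E[X] = C(141, 3)·p³ ≈ 457310 · 3.05803e-01 ≈ 139846.625.
Since α = 1/2 < 1, p = c/n^{1/2} ≫ 1/n is above the triangle threshold p ~ 1/n. Asymptotically E[X] ~ (c³/6)·n^{3(1−α)} = (8³/6)·n^{1.5} → ∞; triangles are abundant w.h.p.

E[X] ≈ 139846.625; in regime p = Θ(1/n^{1/2}) E[X] diverges (above the triangle threshold p ~ 1/n).


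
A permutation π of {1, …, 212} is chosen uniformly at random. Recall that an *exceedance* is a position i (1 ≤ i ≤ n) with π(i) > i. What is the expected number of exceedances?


Write X = Σ_{i=1}^{212} X_i, where X_i = 1_{π(i) > i}.
For each fixed i, π(i) is uniform over {1, …, 212} (marginal of a uniform permutation), so P[π(i) > i] = (n − i)/n. Summing: Σ_{i=1}^{212} (n − i)/n = (0 + 1 + … + 211)/212 = 212(212 − 1)/(2·212) = (212 − 1)/2.
Hence E[X] = Σ_{i=1}^{212} (212 − i)/212 = 211/2 ≈ 105.50000.

E[X] = 211/2 = 105.50000.


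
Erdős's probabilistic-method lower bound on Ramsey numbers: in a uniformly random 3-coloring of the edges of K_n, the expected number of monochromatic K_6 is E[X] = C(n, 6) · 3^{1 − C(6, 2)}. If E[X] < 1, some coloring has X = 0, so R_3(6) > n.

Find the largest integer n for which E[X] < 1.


We need C(n, 6) · 3^{1 − 15} < 1, i.e. C(n, 6) < 3^{15 − 1} = 4782969.
Check values of n near the boundary:
  n = 39: C(39, 6) = 3262623; 3262623 < 4782969? YES
  n = 40: C(40, 6) = 3838380; 3838380 < 4782969? YES
  n = 41: C(41, 6) = 4496388; 4496388 < 4782969? YES
  n = 42: C(42, 6) = 5245786; 5245786 < 4782969? NO
  n = 43: C(43, 6) = 6096454; 6096454 < 4782969? NO
  n = 44: C(44, 6) = 7059052; 7059052 < 4782969? NO
The largest n with C(n, 6) < 4782969 is n = 41 (where E[X] = 1498796/1594323 ≈ 0.94008). Hence R_3(6) > 41, i.e. R_3(6) ≥ 42.

Largest n = 41; hence R_3(6) > 41.


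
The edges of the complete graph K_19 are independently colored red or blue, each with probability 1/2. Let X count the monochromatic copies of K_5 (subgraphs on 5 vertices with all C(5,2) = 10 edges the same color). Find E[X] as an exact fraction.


Let X = Σ_S X_S over the C(19, 5) = 11628 subsets S of size 5, where X_S = 1 if the K_5 on S is monochromatic.
For a fixed S, the K_5 on S has C(5, 2) = 10 edges. P[all 10 edges red] = (1/2)^10, and likewise for blue, so P[monochromatic] = 2·(1/2)^10 = 2^{1 − 10} = 1/512.
Summing: E[X] = C(19, 5) · 2^{1 − 10} = 11628 · 1/512 = 2907/128.
Numerically: E[X] ≈ 22.710938.

E[X] = C(19,5)·2^(1−C(5,2)) = 2907/128 ≈ 22.710938.


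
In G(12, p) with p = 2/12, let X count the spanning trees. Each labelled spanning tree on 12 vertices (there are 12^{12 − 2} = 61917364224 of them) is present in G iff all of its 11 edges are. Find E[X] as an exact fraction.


K_12 has 12^{12 − 2} = 61917364224 labelled spanning trees.
For each such spanning tree H, let X_H = 1 if all 11 edges of H are present in G. Then P[X_H = 1] = p^{11} = (1/6)^{11} = 1/362797056.
Summing the indicators: E[X] = Σ_H E[X_H] = 61917364224 · p^{11} = 61917364224 · 1/362797056 = 512/3.
Numerically: E[X] ≈ 170.67.

E[X] = 61917364224 · (1/6)^{11} = 512/3 ≈ 170.67.


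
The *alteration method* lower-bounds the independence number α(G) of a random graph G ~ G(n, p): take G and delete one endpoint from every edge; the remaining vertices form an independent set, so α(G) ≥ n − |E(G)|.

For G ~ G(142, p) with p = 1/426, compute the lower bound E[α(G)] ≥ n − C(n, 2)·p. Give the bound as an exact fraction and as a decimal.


E[|E(G)|] = C(142, 2)·p = 10011 · (1/426) = 47/2.
E[α(G)] ≥ n − E[|E(G)|] = 142 − 47/2 = 237/2.
Numerically: ≈ 118.50000.
(This is only a lower bound; the true E[α(G)] may be larger.)

E[α(G)] ≥ 237/2 ≈ 118.50000.


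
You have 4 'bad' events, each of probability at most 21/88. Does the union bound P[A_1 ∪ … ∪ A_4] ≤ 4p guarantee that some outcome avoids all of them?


Union bound: P[∪_{i=1}^{4} A_i] ≤ Σ_i P[A_i] ≤ 4·p = 4·(21/88) = 21/22.
Numerically: 21/22 ≈ 0.954545.
Is 21/22 < 1? YES.
Since P[∪ A_i] ≤ 21/22 < 1, the complement has P[∩ A_i^c] ≥ 1 − 21/22 = 1/22 > 0, so some outcome avoids every A_i.

4·p = 21/22 ≈ 0.954545; existence CERTIFIED by the union bound.


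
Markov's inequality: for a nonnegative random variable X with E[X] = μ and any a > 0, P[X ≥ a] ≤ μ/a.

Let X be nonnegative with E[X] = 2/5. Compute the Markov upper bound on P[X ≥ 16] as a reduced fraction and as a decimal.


μ = E[X] = 2/5, a = 16.
Markov: P[X ≥ 16] ≤ μ/a = (2/5)/16 = 1/40.
Numerically: ≈ 0.025000.
(Since a = 16 > μ = 0.400000, the bound 1/40 is < 1 and informative.)

P[X ≥ 16] ≤ 1/40 ≈ 0.025000.
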